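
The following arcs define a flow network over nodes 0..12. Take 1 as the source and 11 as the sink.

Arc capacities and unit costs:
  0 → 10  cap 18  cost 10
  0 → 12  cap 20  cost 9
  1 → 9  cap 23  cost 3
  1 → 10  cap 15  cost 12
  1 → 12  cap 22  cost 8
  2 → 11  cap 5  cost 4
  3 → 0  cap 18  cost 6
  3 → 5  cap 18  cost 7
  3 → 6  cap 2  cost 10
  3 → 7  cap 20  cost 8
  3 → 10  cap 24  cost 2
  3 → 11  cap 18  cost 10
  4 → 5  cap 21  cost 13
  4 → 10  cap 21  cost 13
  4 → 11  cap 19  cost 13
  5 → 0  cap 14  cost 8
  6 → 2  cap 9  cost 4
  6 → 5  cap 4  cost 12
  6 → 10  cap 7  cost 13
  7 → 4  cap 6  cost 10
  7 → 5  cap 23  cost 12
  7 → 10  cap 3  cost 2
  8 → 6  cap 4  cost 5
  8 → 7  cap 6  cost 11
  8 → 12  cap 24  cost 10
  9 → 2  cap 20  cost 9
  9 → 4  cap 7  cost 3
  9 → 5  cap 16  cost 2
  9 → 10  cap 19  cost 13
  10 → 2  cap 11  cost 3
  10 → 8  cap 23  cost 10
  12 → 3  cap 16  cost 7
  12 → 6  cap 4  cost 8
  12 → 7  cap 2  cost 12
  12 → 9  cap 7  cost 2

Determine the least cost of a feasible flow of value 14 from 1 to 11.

Minimum cost for 14 units: 263

shortest-cost path #1: 1→9→2→11 push 5 @ unit cost 16 (adds 80)
shortest-cost path #2: 1→9→4→11 push 7 @ unit cost 19 (adds 133)
shortest-cost path #3: 1→12→3→11 push 2 @ unit cost 25 (adds 50)
total cost = 263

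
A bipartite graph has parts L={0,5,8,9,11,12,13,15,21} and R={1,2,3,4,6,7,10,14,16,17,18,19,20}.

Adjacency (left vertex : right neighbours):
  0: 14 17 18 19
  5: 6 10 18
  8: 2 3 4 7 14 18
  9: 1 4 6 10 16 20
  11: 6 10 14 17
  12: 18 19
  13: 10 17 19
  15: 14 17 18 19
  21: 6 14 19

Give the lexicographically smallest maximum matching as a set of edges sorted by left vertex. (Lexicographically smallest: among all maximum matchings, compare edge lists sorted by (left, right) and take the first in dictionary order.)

Lex-smallest maximum matching: {(0,14), (5,6), (8,2), (9,1), (11,10), (12,18), (13,17), (15,19)}

|M| = 8 (so the lex-smallest maximum matching has 8 edges)
process left vertices in ascending order; for each, take the smallest-labelled available neighbour that still permits 8 edges overall, or leave it unmatched if none does
lex-smallest matching: {0-14, 5-6, 8-2, 9-1, 11-10, 12-18, 13-17, 15-19}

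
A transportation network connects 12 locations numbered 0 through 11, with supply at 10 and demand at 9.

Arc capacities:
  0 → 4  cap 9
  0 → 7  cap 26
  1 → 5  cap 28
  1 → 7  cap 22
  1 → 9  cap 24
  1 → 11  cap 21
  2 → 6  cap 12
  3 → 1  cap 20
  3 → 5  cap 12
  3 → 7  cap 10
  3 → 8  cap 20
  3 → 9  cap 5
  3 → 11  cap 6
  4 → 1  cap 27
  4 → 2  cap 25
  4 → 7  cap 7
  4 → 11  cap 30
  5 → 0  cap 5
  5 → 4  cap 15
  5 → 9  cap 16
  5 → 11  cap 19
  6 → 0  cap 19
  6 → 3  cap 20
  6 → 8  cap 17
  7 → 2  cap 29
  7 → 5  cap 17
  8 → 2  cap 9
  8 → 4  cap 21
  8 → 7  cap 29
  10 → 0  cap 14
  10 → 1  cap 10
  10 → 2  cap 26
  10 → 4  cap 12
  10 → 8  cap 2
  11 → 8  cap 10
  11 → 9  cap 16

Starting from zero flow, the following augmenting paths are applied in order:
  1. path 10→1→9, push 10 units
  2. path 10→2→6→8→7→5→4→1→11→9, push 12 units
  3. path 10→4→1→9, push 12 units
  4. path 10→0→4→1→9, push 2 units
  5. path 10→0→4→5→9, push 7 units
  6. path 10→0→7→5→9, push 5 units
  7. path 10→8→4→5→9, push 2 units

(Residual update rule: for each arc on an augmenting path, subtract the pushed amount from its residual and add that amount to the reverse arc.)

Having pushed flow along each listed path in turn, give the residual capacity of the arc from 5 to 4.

after path 1 (10→1→9, push 10): res(5,4)=15
after path 2 (10→2→6→8→7→5→4→1→11→9, push 12): res(5,4)=3
after path 3 (10→4→1→9, push 12): res(5,4)=3
after path 4 (10→0→4→1→9, push 2): res(5,4)=3
after path 5 (10→0→4→5→9, push 7): res(5,4)=10
after path 6 (10→0→7→5→9, push 5): res(5,4)=10
after path 7 (10→8→4→5→9, push 2): res(5,4)=12

Residual capacity of (5,4): 12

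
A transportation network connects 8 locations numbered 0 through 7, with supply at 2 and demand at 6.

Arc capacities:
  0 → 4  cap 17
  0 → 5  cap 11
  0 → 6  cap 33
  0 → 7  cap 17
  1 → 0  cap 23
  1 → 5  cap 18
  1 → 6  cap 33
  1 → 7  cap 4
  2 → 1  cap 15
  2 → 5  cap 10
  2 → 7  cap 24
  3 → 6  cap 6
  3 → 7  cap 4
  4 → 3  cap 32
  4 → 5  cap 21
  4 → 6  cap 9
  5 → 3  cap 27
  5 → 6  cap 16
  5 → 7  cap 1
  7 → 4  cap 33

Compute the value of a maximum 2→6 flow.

Maximum flow value: 46

augment #1: 2→1→6 bottleneck 15, total now 15
augment #2: 2→5→6 bottleneck 10, total now 25
augment #3: 2→7→4→6 bottleneck 9, total now 34
augment #4: 2→7→4→3→6 bottleneck 6, total now 40
augment #5: 2→7→4→5→6 bottleneck 6, total now 46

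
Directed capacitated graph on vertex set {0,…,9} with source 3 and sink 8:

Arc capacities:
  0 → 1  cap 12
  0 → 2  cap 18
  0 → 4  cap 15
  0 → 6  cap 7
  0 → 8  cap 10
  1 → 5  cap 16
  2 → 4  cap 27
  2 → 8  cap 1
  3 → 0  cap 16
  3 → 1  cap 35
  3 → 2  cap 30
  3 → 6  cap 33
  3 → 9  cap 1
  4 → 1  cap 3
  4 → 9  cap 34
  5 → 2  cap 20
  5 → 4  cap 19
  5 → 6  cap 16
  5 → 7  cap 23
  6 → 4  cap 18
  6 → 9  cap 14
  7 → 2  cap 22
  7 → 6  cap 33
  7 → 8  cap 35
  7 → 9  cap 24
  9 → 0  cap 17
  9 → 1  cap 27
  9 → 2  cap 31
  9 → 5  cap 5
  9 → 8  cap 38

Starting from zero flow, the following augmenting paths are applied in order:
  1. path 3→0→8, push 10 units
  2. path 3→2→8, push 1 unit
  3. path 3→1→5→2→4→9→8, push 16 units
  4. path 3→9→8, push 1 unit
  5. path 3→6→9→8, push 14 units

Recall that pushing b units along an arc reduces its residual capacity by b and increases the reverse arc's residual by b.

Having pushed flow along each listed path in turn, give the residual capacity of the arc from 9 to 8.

Residual capacity of (9,8): 7

after path 1 (3→0→8, push 10): res(9,8)=38
after path 2 (3→2→8, push 1): res(9,8)=38
after path 3 (3→1→5→2→4→9→8, push 16): res(9,8)=22
after path 4 (3→9→8, push 1): res(9,8)=21
after path 5 (3→6→9→8, push 14): res(9,8)=7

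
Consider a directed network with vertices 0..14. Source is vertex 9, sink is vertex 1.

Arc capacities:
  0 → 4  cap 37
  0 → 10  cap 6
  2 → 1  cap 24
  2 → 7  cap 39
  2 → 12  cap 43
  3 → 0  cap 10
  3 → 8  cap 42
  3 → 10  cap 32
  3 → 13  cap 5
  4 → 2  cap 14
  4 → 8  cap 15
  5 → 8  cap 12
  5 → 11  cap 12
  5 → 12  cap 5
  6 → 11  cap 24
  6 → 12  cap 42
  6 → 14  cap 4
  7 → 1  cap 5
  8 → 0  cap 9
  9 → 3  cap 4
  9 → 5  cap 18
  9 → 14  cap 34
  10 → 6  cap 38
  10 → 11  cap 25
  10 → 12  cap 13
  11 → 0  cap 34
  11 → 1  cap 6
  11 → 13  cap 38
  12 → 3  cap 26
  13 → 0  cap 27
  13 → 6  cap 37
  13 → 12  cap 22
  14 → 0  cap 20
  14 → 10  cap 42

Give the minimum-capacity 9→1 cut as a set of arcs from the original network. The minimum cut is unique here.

Min-cut arcs: {(4,2), (11,1)} (total capacity 20)

augment #1: 9→5→11→1 push 6
augment #2: 9→3→0→4→2→1 push 4
augment #3: 9→14→0→4→2→1 push 10
max flow = 20; residual-reachable set from 9 gives S-side
cut edges (S→T): {(4,2), (11,1)} total cap 20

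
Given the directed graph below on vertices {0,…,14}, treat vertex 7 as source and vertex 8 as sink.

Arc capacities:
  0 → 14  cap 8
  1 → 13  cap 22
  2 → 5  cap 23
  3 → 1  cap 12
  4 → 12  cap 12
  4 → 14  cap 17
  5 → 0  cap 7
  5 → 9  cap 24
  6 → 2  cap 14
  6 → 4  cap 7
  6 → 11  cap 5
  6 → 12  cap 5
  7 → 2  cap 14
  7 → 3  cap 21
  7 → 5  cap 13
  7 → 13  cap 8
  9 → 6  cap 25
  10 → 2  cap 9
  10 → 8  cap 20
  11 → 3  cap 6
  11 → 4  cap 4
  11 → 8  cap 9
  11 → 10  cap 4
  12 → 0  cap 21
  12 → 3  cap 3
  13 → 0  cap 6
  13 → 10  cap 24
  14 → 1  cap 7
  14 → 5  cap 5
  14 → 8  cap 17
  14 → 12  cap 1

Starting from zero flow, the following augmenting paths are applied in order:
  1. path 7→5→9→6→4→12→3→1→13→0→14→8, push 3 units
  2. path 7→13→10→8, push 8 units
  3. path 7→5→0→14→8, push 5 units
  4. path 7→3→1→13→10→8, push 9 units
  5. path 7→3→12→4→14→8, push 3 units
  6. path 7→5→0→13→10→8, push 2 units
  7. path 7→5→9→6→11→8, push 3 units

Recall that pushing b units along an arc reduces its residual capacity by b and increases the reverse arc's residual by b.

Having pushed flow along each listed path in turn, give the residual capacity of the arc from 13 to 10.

Residual capacity of (13,10): 5

after path 1 (7→5→9→6→4→12→3→1→13→0→14→8, push 3): res(13,10)=24
after path 2 (7→13→10→8, push 8): res(13,10)=16
after path 3 (7→5→0→14→8, push 5): res(13,10)=16
after path 4 (7→3→1→13→10→8, push 9): res(13,10)=7
after path 5 (7→3→12→4→14→8, push 3): res(13,10)=7
after path 6 (7→5→0→13→10→8, push 2): res(13,10)=5
after path 7 (7→5→9→6→11→8, push 3): res(13,10)=5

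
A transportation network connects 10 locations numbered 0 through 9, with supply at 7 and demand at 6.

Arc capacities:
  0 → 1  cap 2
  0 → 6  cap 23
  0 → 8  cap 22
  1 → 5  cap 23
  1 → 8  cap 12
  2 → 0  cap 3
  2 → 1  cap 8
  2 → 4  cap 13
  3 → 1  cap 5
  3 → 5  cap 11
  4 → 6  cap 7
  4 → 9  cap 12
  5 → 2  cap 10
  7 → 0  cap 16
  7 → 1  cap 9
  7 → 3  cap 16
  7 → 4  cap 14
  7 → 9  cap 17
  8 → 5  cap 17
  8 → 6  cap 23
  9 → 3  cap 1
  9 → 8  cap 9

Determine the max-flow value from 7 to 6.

augment #1: 7→0→6 bottleneck 16, total now 16
augment #2: 7→4→6 bottleneck 7, total now 23
augment #3: 7→1→8→6 bottleneck 9, total now 32
augment #4: 7→9→8→6 bottleneck 9, total now 41
augment #5: 7→3→1→8→6 bottleneck 3, total now 44
augment #6: 7→3→5→2→0→6 bottleneck 3, total now 47

Maximum flow value: 47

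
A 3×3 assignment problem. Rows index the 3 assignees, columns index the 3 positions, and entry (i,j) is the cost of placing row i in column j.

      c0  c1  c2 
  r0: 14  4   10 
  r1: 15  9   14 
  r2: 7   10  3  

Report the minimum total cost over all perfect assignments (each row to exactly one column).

Minimum assignment cost: 22

optimal assignment: row0→col1 (cost 4), row1→col0 (cost 15), row2→col2 (cost 3)
total = 4 + 15 + 3 = 22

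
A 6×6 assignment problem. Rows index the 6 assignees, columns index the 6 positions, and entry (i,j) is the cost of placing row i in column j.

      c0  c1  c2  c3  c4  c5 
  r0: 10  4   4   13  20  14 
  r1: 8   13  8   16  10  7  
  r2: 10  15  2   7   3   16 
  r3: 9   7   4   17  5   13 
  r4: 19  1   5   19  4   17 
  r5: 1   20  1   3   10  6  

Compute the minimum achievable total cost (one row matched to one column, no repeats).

Minimum assignment cost: 25

optimal assignment: row0→col2 (cost 4), row1→col5 (cost 7), row2→col3 (cost 7), row3→col4 (cost 5), row4→col1 (cost 1), row5→col0 (cost 1)
total = 4 + 7 + 7 + 5 + 1 + 1 = 25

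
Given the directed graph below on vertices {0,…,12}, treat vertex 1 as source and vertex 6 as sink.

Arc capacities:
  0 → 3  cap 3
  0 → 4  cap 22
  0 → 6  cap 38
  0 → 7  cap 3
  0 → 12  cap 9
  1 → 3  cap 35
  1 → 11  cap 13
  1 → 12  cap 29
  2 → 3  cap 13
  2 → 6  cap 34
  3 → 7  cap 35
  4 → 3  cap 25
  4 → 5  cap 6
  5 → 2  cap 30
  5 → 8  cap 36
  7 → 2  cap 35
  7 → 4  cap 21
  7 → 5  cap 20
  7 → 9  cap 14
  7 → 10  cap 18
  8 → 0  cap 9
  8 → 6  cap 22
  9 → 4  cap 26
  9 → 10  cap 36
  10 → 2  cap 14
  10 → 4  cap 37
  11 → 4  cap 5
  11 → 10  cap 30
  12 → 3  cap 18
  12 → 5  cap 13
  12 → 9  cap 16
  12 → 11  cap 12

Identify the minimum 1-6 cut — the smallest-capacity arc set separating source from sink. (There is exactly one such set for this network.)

augment #1: 1→3→7→2→6 push 34
augment #2: 1→12→5→8→6 push 13
augment #3: 1→3→7→5→8→6 push 1
augment #4: 1→11→4→5→8→6 push 5
augment #5: 1→11→10→4→5→8→6 push 1
augment #6: 1→11→10→2→7→5→8→6 push 2
augment #7: 1→11→10→2→7→5→8→0→6 push 5
augment #8: 1→12→9→10→2→7→5→8→0→6 push 4
max flow = 65; residual-reachable set from 1 gives S-side
cut edges (S→T): {(2,6), (8,0), (8,6)} total cap 65

Min-cut arcs: {(2,6), (8,0), (8,6)} (total capacity 65)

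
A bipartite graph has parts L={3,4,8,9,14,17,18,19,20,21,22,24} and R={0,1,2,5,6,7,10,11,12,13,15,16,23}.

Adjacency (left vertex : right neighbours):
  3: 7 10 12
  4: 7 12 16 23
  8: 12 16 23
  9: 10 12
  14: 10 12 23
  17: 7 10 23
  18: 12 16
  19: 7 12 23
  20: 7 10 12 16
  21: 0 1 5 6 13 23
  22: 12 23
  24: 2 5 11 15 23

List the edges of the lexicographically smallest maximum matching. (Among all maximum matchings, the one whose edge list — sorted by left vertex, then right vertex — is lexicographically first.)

|M| = 7 (so the lex-smallest maximum matching has 7 edges)
process left vertices in ascending order; for each, take the smallest-labelled available neighbour that still permits 7 edges overall, or leave it unmatched if none does
lex-smallest matching: {3-7, 4-12, 8-16, 9-10, 14-23, 21-0, 24-2}

Lex-smallest maximum matching: {(3,7), (4,12), (8,16), (9,10), (14,23), (21,0), (24,2)}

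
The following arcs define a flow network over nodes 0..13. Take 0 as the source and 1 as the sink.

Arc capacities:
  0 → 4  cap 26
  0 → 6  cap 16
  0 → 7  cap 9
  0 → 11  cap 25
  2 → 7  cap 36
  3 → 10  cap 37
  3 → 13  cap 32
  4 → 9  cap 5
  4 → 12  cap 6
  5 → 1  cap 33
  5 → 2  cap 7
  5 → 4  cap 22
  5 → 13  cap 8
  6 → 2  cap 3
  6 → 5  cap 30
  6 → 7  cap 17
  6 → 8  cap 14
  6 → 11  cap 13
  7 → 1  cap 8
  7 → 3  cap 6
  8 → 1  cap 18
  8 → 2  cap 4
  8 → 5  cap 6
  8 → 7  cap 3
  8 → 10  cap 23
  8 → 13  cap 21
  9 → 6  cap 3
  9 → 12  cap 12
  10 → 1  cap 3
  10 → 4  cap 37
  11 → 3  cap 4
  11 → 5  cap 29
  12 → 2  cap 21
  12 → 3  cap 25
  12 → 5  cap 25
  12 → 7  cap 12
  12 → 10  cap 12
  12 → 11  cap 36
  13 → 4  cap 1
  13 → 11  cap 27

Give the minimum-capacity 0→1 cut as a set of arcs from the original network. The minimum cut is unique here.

augment #1: 0→7→1 push 8
augment #2: 0→6→5→1 push 16
augment #3: 0→11→5→1 push 17
augment #4: 0→4→12→10→1 push 3
augment #5: 0→4→9→6→8→1 push 3
augment #6: 0→11→5→6→8→1 push 8
augment #7: 0→4→12→5→6→8→1 push 3
max flow = 58; residual-reachable set from 0 gives S-side
cut edges (S→T): {(5,1), (6,8), (7,1), (10,1)} total cap 58

Min-cut arcs: {(5,1), (6,8), (7,1), (10,1)} (total capacity 58)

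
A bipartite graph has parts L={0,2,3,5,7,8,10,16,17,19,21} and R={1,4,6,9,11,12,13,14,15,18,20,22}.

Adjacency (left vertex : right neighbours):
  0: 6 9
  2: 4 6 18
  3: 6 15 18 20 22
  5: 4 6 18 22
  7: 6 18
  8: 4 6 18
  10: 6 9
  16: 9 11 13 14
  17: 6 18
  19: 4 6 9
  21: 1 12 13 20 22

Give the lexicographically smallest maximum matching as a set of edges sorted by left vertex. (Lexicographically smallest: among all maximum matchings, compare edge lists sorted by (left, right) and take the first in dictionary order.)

Lex-smallest maximum matching: {(0,6), (2,4), (3,15), (5,22), (7,18), (10,9), (16,11), (21,1)}

|M| = 8 (so the lex-smallest maximum matching has 8 edges)
process left vertices in ascending order; for each, take the smallest-labelled available neighbour that still permits 8 edges overall, or leave it unmatched if none does
lex-smallest matching: {0-6, 2-4, 3-15, 5-22, 7-18, 10-9, 16-11, 21-1}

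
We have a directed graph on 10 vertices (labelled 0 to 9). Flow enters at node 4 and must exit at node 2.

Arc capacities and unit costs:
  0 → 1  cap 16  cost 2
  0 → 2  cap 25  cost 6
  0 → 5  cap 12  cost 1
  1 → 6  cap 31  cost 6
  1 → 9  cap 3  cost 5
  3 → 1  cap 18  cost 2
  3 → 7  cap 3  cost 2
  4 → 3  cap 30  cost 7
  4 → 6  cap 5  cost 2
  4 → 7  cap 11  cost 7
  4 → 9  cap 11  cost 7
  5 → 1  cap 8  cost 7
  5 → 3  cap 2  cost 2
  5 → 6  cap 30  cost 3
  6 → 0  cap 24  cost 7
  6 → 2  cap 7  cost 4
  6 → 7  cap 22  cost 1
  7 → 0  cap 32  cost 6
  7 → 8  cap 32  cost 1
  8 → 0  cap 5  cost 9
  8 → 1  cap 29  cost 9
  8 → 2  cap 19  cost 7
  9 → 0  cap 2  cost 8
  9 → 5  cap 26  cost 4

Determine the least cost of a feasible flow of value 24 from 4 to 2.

shortest-cost path #1: 4→6→2 push 5 @ unit cost 6 (adds 30)
shortest-cost path #2: 4→7→8→2 push 11 @ unit cost 15 (adds 165)
shortest-cost path #3: 4→3→7→8→2 push 3 @ unit cost 17 (adds 51)
shortest-cost path #4: 4→9→5→6→2 push 2 @ unit cost 18 (adds 36)
shortest-cost path #5: 4→9→0→2 push 2 @ unit cost 21 (adds 42)
shortest-cost path #6: 4→9→5→6→7→8→2 push 1 @ unit cost 23 (adds 23)
total cost = 347

Minimum cost for 24 units: 347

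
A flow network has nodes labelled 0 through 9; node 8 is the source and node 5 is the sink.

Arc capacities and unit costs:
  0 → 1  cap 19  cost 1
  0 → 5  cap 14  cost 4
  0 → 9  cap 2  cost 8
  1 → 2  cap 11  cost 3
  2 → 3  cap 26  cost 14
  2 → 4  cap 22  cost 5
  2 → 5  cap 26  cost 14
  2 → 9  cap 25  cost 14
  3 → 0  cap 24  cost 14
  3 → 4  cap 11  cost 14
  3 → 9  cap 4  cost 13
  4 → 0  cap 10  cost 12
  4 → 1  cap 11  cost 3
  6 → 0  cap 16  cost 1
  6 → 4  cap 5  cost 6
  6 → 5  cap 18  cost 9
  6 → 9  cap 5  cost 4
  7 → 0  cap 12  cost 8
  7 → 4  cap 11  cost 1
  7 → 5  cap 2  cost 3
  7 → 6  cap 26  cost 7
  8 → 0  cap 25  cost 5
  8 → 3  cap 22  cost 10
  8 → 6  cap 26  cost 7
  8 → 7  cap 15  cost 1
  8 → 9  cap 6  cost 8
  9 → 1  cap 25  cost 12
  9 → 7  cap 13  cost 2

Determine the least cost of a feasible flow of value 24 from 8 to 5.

shortest-cost path #1: 8→7→5 push 2 @ unit cost 4 (adds 8)
shortest-cost path #2: 8→0→5 push 14 @ unit cost 9 (adds 126)
shortest-cost path #3: 8→6→5 push 8 @ unit cost 16 (adds 128)
total cost = 262

Minimum cost for 24 units: 262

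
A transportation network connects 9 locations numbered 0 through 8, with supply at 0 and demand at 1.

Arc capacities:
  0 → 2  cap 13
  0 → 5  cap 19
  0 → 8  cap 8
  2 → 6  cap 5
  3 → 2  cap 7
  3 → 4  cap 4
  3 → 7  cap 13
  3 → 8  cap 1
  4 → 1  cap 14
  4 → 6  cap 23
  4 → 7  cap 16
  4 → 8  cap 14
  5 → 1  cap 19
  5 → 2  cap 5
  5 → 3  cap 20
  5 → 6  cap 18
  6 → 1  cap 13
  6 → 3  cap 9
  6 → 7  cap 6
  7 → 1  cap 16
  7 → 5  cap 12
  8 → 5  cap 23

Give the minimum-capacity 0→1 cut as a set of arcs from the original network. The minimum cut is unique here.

augment #1: 0→5→1 push 19
augment #2: 0→2→6→1 push 5
augment #3: 0→8→5→6→1 push 8
max flow = 32; residual-reachable set from 0 gives S-side
cut edges (S→T): {(0,5), (0,8), (2,6)} total cap 32

Min-cut arcs: {(0,5), (0,8), (2,6)} (total capacity 32)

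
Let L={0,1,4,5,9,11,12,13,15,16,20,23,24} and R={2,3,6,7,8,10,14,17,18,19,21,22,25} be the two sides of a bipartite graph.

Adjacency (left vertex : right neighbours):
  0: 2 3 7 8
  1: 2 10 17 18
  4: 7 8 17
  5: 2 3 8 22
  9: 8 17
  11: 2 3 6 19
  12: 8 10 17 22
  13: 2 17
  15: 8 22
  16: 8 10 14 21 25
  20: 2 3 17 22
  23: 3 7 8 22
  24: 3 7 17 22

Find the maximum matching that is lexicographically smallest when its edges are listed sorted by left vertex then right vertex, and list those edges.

|M| = 10 (so the lex-smallest maximum matching has 10 edges)
process left vertices in ascending order; for each, take the smallest-labelled available neighbour that still permits 10 edges overall, or leave it unmatched if none does
lex-smallest matching: {0-2, 1-18, 4-7, 5-3, 9-8, 11-6, 12-10, 13-17, 15-22, 16-14}

Lex-smallest maximum matching: {(0,2), (1,18), (4,7), (5,3), (9,8), (11,6), (12,10), (13,17), (15,22), (16,14)}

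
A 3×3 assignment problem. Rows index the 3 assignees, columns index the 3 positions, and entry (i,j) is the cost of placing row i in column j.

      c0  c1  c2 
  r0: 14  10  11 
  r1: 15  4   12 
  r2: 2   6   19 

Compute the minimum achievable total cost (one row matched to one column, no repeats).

optimal assignment: row0→col2 (cost 11), row1→col1 (cost 4), row2→col0 (cost 2)
total = 11 + 4 + 2 = 17

Minimum assignment cost: 17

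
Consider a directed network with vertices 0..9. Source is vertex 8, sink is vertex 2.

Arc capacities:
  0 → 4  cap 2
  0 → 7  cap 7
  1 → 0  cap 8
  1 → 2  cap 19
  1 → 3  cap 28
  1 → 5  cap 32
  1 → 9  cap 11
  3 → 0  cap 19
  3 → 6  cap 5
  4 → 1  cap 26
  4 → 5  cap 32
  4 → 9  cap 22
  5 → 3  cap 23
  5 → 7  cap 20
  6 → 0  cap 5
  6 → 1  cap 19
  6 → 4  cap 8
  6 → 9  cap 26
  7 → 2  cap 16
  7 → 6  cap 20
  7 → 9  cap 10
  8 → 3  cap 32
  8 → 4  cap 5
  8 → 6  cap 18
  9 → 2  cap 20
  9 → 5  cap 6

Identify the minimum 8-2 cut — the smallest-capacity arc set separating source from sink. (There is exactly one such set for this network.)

Min-cut arcs: {(0,4), (0,7), (3,6), (8,4), (8,6)} (total capacity 37)

augment #1: 8→4→1→2 push 5
augment #2: 8→6→1→2 push 14
augment #3: 8→6→9→2 push 4
augment #4: 8→3→0→7→2 push 7
augment #5: 8→3→6→9→2 push 5
augment #6: 8→3→0→4→9→2 push 2
max flow = 37; residual-reachable set from 8 gives S-side
cut edges (S→T): {(0,4), (0,7), (3,6), (8,4), (8,6)} total cap 37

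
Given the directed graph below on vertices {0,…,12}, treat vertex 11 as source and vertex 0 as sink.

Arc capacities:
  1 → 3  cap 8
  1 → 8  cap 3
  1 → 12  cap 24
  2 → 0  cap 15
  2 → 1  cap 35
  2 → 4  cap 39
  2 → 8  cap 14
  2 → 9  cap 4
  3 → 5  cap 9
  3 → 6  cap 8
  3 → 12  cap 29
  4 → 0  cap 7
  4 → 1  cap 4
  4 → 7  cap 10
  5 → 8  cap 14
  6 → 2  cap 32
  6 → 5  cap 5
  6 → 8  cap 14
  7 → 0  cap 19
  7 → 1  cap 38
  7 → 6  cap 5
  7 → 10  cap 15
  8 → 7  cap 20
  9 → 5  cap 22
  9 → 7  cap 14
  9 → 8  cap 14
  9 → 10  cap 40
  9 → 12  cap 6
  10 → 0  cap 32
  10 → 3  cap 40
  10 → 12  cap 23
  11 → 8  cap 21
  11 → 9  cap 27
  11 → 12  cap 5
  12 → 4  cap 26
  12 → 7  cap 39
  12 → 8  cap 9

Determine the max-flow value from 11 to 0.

Maximum flow value: 52

augment #1: 11→8→7→0 bottleneck 19, total now 19
augment #2: 11→9→10→0 bottleneck 27, total now 46
augment #3: 11→12→4→0 bottleneck 5, total now 51
augment #4: 11→8→7→10→0 bottleneck 1, total now 52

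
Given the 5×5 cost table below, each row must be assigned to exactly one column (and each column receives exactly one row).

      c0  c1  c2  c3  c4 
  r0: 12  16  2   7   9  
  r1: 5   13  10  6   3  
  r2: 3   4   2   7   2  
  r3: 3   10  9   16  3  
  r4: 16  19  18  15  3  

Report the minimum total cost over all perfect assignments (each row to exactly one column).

Minimum assignment cost: 18

optimal assignment: row0→col2 (cost 2), row1→col3 (cost 6), row2→col1 (cost 4), row3→col0 (cost 3), row4→col4 (cost 3)
total = 2 + 6 + 4 + 3 + 3 = 18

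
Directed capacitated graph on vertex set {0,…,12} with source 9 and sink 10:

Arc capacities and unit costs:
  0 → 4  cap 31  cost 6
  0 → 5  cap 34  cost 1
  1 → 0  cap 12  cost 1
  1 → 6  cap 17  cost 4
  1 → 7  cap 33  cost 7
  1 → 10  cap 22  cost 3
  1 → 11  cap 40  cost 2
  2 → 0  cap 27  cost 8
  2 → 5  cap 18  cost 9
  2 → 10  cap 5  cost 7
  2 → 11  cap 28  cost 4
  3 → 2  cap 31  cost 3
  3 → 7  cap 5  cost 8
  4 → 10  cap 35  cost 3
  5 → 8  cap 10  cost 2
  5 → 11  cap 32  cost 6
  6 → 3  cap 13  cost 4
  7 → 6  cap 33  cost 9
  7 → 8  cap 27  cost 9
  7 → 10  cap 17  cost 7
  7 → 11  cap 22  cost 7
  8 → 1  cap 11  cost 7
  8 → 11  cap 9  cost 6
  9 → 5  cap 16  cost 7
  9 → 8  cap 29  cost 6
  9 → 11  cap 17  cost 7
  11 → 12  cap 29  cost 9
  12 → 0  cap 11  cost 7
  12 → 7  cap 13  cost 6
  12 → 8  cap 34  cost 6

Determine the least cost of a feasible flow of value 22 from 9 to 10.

Minimum cost for 22 units: 495

shortest-cost path #1: 9→8→1→10 push 11 @ unit cost 16 (adds 176)
shortest-cost path #2: 9→11→12→7→10 push 11 @ unit cost 29 (adds 319)
total cost = 495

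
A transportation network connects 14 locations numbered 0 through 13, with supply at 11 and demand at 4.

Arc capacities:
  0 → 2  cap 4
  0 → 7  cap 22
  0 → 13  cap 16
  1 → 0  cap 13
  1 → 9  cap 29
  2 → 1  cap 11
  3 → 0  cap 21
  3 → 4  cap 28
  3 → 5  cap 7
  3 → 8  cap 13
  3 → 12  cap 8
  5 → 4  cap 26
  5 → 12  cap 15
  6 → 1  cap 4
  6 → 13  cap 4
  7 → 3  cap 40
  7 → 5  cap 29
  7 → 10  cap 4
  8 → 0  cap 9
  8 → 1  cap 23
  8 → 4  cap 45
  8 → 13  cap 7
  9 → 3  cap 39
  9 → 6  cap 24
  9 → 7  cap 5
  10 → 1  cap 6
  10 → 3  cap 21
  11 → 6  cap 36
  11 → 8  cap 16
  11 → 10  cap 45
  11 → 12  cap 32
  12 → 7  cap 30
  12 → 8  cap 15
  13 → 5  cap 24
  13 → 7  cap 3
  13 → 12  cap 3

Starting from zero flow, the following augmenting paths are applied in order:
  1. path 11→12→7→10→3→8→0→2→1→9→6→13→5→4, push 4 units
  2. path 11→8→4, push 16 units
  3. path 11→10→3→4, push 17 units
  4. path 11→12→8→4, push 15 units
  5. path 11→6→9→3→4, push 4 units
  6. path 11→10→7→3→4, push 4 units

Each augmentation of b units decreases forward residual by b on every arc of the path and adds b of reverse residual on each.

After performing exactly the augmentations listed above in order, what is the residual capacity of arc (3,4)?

Residual capacity of (3,4): 3

after path 1 (11→12→7→10→3→8→0→2→1→9→6→13→5→4, push 4): res(3,4)=28
after path 2 (11→8→4, push 16): res(3,4)=28
after path 3 (11→10→3→4, push 17): res(3,4)=11
after path 4 (11→12→8→4, push 15): res(3,4)=11
after path 5 (11→6→9→3→4, push 4): res(3,4)=7
after path 6 (11→10→7→3→4, push 4): res(3,4)=3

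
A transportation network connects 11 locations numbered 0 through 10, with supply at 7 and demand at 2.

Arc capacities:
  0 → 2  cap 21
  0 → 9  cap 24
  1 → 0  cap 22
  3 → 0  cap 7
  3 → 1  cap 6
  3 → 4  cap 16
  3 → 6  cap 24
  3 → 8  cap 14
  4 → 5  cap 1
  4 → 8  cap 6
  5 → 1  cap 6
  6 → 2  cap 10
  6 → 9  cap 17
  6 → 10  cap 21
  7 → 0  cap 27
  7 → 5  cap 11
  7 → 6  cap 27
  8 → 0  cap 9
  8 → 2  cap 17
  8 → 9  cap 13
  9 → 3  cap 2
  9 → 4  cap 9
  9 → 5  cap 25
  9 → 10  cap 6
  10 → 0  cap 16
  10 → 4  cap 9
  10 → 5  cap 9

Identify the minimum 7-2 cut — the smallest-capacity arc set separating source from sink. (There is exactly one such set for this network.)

Min-cut arcs: {(0,2), (4,8), (6,2), (9,3)} (total capacity 39)

augment #1: 7→0→2 push 21
augment #2: 7→6→2 push 10
augment #3: 7→0→9→3→8→2 push 2
augment #4: 7→0→9→4→8→2 push 4
augment #5: 7→6→9→4→8→2 push 2
max flow = 39; residual-reachable set from 7 gives S-side
cut edges (S→T): {(0,2), (4,8), (6,2), (9,3)} total cap 39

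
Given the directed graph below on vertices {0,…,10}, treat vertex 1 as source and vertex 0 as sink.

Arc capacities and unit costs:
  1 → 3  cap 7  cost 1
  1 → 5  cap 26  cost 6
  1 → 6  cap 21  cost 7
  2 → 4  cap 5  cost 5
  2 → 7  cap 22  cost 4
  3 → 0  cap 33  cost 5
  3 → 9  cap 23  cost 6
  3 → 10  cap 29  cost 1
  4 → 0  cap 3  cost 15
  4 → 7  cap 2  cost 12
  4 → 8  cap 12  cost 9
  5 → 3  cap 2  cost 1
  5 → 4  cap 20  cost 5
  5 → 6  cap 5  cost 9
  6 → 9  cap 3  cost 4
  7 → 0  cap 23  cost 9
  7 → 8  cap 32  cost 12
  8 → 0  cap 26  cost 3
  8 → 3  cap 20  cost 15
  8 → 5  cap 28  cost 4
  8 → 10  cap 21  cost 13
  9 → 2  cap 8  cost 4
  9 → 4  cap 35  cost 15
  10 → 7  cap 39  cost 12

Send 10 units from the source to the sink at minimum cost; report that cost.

Minimum cost for 10 units: 89

shortest-cost path #1: 1→3→0 push 7 @ unit cost 6 (adds 42)
shortest-cost path #2: 1→5→3→0 push 2 @ unit cost 12 (adds 24)
shortest-cost path #3: 1→5→4→8→0 push 1 @ unit cost 23 (adds 23)
total cost = 89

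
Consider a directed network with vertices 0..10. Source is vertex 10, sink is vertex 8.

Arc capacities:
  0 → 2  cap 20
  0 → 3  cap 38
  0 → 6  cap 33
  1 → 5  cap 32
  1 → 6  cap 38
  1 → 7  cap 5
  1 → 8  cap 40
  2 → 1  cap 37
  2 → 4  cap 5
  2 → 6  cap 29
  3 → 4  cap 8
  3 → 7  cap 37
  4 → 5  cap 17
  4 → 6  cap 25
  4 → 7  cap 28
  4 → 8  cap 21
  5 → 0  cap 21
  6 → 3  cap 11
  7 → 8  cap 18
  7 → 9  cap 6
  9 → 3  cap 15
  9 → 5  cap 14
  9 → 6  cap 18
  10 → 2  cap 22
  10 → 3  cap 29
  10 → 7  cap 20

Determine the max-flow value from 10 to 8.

augment #1: 10→7→8 bottleneck 18, total now 18
augment #2: 10→2→1→8 bottleneck 22, total now 40
augment #3: 10→3→4→8 bottleneck 8, total now 48
augment #4: 10→7→9→5→0→2→1→8 bottleneck 2, total now 50
augment #5: 10→3→7→9→5→0→2→1→8 bottleneck 4, total now 54

Maximum flow value: 54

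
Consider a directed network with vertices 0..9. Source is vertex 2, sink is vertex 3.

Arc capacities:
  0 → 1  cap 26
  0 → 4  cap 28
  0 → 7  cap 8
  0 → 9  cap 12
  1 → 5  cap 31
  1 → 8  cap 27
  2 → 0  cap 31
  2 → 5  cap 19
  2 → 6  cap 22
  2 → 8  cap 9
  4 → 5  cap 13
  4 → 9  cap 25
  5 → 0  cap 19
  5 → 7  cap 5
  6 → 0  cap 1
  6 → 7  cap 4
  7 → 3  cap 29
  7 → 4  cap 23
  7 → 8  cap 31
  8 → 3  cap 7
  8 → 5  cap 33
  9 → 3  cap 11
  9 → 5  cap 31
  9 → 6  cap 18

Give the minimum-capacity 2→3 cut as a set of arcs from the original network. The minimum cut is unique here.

Min-cut arcs: {(0,7), (5,7), (6,7), (8,3), (9,3)} (total capacity 35)

augment #1: 2→8→3 push 7
augment #2: 2→0→7→3 push 8
augment #3: 2→0→9→3 push 11
augment #4: 2→5→7→3 push 5
augment #5: 2→6→7→3 push 4
max flow = 35; residual-reachable set from 2 gives S-side
cut edges (S→T): {(0,7), (5,7), (6,7), (8,3), (9,3)} total cap 35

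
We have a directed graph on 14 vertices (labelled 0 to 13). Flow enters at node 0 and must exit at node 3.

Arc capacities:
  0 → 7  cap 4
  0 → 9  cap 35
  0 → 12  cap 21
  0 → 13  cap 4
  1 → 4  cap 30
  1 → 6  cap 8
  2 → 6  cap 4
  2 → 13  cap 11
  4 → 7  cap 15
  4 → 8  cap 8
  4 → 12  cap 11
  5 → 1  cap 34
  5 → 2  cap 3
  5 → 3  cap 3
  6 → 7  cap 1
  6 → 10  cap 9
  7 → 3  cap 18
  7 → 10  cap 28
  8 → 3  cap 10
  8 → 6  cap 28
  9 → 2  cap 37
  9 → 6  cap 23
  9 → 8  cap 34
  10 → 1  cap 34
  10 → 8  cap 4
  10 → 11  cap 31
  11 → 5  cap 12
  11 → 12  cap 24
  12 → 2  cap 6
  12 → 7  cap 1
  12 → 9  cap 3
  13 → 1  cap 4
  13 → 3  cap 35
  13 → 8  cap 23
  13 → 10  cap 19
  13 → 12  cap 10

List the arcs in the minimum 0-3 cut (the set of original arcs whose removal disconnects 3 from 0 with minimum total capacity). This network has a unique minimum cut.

augment #1: 0→7→3 push 4
augment #2: 0→13→3 push 4
augment #3: 0→9→8→3 push 10
augment #4: 0→12→7→3 push 1
augment #5: 0→9→2→13→3 push 11
augment #6: 0→9→6→7→3 push 1
augment #7: 0→9→6→10→11→5→3 push 3
augment #8: 0→9→6→10→1→4→7→3 push 6
max flow = 40; residual-reachable set from 0 gives S-side
cut edges (S→T): {(0,7), (0,13), (2,13), (6,7), (6,10), (8,3), (12,7)} total cap 40

Min-cut arcs: {(0,7), (0,13), (2,13), (6,7), (6,10), (8,3), (12,7)} (total capacity 40)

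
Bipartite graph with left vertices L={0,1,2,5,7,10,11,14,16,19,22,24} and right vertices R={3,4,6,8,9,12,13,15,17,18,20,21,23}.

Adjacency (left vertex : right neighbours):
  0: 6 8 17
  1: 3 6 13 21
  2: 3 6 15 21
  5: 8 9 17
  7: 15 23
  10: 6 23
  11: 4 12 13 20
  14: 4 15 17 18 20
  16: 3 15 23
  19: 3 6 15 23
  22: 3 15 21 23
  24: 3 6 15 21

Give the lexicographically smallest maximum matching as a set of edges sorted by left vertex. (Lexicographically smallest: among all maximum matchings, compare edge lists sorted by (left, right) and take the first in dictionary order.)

Lex-smallest maximum matching: {(0,8), (1,13), (2,3), (5,9), (7,15), (10,6), (11,4), (14,17), (16,23), (22,21)}

|M| = 10 (so the lex-smallest maximum matching has 10 edges)
process left vertices in ascending order; for each, take the smallest-labelled available neighbour that still permits 10 edges overall, or leave it unmatched if none does
lex-smallest matching: {0-8, 1-13, 2-3, 5-9, 7-15, 10-6, 11-4, 14-17, 16-23, 22-21}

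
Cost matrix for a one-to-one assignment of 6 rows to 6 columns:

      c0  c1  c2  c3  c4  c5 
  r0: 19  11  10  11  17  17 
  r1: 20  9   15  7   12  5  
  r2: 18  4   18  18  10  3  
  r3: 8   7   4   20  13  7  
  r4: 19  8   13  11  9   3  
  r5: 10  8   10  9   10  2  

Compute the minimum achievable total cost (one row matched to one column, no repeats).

optimal assignment: row0→col2 (cost 10), row1→col3 (cost 7), row2→col1 (cost 4), row3→col0 (cost 8), row4→col4 (cost 9), row5→col5 (cost 2)
total = 10 + 7 + 4 + 8 + 9 + 2 = 40

Minimum assignment cost: 40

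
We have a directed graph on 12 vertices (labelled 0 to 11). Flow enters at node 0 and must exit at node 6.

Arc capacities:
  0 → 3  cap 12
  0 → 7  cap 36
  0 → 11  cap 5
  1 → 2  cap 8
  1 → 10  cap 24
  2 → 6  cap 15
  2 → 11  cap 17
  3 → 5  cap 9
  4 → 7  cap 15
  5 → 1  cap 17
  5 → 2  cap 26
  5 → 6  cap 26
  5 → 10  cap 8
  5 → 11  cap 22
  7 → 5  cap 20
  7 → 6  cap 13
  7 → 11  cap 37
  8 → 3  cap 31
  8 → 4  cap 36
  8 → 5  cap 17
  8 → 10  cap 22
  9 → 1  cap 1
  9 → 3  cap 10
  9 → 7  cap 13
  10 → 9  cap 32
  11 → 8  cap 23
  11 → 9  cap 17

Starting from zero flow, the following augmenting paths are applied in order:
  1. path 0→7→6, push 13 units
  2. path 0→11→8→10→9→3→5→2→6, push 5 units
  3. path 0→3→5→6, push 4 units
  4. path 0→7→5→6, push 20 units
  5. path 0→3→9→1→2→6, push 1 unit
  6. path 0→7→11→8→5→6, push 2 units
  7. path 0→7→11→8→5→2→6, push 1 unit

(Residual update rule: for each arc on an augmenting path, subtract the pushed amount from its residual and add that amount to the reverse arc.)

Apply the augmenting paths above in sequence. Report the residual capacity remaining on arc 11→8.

after path 1 (0→7→6, push 13): res(11,8)=23
after path 2 (0→11→8→10→9→3→5→2→6, push 5): res(11,8)=18
after path 3 (0→3→5→6, push 4): res(11,8)=18
after path 4 (0→7→5→6, push 20): res(11,8)=18
after path 5 (0→3→9→1→2→6, push 1): res(11,8)=18
after path 6 (0→7→11→8→5→6, push 2): res(11,8)=16
after path 7 (0→7→11→8→5→2→6, push 1): res(11,8)=15

Residual capacity of (11,8): 15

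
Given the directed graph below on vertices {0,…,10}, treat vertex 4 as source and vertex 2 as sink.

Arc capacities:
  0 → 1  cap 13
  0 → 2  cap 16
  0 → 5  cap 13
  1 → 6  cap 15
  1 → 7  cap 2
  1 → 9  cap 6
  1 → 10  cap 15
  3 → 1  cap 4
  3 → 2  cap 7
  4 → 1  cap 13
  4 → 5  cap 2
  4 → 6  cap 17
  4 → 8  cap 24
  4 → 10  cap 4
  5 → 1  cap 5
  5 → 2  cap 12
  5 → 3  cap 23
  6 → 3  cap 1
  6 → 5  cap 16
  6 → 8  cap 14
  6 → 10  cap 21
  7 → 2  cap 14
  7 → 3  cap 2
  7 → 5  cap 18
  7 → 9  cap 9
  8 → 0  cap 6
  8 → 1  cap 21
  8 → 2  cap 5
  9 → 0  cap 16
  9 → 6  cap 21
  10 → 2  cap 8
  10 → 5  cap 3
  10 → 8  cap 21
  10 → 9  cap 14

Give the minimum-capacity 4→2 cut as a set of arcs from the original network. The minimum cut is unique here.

Min-cut arcs: {(0,2), (1,7), (3,2), (5,2), (8,2), (10,2)} (total capacity 50)

augment #1: 4→5→2 push 2
augment #2: 4→8→2 push 5
augment #3: 4→10→2 push 4
augment #4: 4→1→7→2 push 2
augment #5: 4→1→10→2 push 4
augment #6: 4→6→3→2 push 1
augment #7: 4→6→5→2 push 10
augment #8: 4→8→0→2 push 6
augment #9: 4→1→9→0→2 push 6
augment #10: 4→6→5→3→2 push 6
augment #11: 4→1→10→9→0→2 push 1
augment #12: 4→8→1→10→9→0→2 push 3
max flow = 50; residual-reachable set from 4 gives S-side
cut edges (S→T): {(0,2), (1,7), (3,2), (5,2), (8,2), (10,2)} total cap 50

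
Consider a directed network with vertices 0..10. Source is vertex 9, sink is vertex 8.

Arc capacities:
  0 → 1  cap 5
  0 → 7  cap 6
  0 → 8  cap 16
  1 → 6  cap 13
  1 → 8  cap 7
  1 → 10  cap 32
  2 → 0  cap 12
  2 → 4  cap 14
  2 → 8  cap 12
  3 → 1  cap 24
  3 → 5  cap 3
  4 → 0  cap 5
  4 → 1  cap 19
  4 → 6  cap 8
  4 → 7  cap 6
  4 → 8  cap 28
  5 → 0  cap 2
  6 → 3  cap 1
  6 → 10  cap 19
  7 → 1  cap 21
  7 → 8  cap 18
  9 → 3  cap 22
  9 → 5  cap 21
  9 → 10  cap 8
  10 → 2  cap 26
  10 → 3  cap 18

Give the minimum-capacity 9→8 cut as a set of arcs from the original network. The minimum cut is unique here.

Min-cut arcs: {(5,0), (9,3), (9,10)} (total capacity 32)

augment #1: 9→3→1→8 push 7
augment #2: 9→5→0→8 push 2
augment #3: 9→10→2→8 push 8
augment #4: 9→3→1→10→2→8 push 4
augment #5: 9→3→1→10→2→0→8 push 11
max flow = 32; residual-reachable set from 9 gives S-side
cut edges (S→T): {(5,0), (9,3), (9,10)} total cap 32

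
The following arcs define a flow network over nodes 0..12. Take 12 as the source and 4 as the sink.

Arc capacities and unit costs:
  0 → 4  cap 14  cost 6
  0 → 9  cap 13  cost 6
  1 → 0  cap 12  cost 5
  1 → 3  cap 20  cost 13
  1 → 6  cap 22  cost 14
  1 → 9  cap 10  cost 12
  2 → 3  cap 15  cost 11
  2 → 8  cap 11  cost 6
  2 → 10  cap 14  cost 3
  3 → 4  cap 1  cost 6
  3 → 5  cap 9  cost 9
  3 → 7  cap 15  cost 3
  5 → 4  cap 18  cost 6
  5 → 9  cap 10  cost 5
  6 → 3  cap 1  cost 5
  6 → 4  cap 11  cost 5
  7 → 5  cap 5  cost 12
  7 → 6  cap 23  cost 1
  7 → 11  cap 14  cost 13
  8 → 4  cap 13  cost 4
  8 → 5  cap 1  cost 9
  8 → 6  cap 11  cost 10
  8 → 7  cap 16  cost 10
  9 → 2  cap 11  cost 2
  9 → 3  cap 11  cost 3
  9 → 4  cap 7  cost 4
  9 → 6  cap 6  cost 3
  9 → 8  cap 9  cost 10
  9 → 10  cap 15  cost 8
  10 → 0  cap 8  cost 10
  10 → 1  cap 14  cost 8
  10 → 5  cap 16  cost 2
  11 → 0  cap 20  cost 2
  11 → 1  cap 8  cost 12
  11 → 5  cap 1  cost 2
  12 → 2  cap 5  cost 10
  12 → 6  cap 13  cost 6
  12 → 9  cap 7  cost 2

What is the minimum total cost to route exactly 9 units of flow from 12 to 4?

Minimum cost for 9 units: 64

shortest-cost path #1: 12→9→4 push 7 @ unit cost 6 (adds 42)
shortest-cost path #2: 12→6→4 push 2 @ unit cost 11 (adds 22)
total cost = 64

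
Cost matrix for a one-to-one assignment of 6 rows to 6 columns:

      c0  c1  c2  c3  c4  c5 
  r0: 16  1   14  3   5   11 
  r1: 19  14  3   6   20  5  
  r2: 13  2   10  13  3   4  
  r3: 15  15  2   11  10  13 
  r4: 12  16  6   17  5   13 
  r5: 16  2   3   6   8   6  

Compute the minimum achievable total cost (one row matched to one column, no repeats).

Minimum assignment cost: 27

optimal assignment: row0→col3 (cost 3), row1→col5 (cost 5), row2→col4 (cost 3), row3→col2 (cost 2), row4→col0 (cost 12), row5→col1 (cost 2)
total = 3 + 5 + 3 + 2 + 12 + 2 = 27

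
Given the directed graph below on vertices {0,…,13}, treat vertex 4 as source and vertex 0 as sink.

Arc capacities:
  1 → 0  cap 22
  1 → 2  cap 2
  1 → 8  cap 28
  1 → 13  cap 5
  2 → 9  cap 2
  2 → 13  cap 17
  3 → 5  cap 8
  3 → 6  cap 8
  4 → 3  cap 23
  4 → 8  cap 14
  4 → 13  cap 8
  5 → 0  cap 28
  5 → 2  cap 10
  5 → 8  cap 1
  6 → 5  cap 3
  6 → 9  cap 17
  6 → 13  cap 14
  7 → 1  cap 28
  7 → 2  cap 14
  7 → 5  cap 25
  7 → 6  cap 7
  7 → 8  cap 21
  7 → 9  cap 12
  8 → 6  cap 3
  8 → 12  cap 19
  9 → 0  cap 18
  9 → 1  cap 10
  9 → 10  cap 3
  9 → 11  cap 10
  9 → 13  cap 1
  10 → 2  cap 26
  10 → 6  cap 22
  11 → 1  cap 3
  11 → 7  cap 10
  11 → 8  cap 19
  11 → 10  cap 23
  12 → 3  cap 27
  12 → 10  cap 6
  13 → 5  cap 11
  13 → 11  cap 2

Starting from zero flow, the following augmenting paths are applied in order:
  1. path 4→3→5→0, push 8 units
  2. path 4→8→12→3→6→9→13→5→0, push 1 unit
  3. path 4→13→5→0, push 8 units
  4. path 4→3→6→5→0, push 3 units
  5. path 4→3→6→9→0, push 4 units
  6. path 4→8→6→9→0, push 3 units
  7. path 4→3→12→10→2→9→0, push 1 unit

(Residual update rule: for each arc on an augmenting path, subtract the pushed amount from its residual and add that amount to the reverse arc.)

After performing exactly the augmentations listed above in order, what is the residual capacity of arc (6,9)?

Residual capacity of (6,9): 9

after path 1 (4→3→5→0, push 8): res(6,9)=17
after path 2 (4→8→12→3→6→9→13→5→0, push 1): res(6,9)=16
after path 3 (4→13→5→0, push 8): res(6,9)=16
after path 4 (4→3→6→5→0, push 3): res(6,9)=16
after path 5 (4→3→6→9→0, push 4): res(6,9)=12
after path 6 (4→8→6→9→0, push 3): res(6,9)=9
after path 7 (4→3→12→10→2→9→0, push 1): res(6,9)=9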